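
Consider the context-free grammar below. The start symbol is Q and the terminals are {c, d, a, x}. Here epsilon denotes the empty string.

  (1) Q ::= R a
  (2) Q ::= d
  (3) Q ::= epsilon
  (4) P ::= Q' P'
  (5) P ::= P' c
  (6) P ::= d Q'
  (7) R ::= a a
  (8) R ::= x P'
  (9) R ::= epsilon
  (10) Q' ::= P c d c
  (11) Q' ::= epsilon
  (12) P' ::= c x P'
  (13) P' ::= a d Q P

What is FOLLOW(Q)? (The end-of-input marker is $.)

{$, a, c, d}

FIRST(R) = {epsilon, a, x}
FIRST(P') = {a, c}
FIRST(Q) = {epsilon, a, d, x}  (via R a)
FIRST(P) = {a, c, d}  (via Q' P', P' c)
FIRST(Q') = {epsilon, a, c, d}  (via P c d c)
FOLLOW(Q) includes $ since Q is the start symbol.
FOLLOW(Q): in P'::=a d Q P, Q is followed by P with FIRST {a, c, d}. Thus FOLLOW(Q) = {$, a, c, d}.
FOLLOW(R): in Q::=R a, R is followed by a with FIRST {a}. Thus FOLLOW(R) = {a}.
FOLLOW(P): in Q'::=P c d c, P is followed by c d c with FIRST {c}; in P'::=a d Q P, the suffix after P is empty, so FOLLOW(P) ⊇ FOLLOW(P') = {a, c}. Thus FOLLOW(P) = {a, c}.
FOLLOW(Q'): in P::=Q' P', Q' is followed by P' with FIRST {a, c}; in P::=d Q', the suffix after Q' is empty, so FOLLOW(Q') ⊇ FOLLOW(P) = {a, c}. Thus FOLLOW(Q') = {a, c}.
FOLLOW(P'): in P::=Q' P', the suffix after P' is empty, so FOLLOW(P') ⊇ FOLLOW(P) = {a, c}; in P::=P' c, P' is followed by c with FIRST {c}; in R::=x P', the suffix after P' is empty, so FOLLOW(P') ⊇ FOLLOW(R) = {a}; in P'::=c x P', the suffix after P' is empty (adds nothing new). Thus FOLLOW(P') = {a, c}.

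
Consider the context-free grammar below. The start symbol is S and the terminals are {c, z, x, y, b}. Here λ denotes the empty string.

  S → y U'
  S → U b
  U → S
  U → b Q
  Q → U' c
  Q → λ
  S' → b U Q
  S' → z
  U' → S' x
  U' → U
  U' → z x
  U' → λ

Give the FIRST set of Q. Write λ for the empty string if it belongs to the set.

{λ, b, c, y, z}

FIRST(S') = {b, z}
FIRST(S) = {b, y}  (via U b)
FIRST(U) = {b, y}  (via S)
FIRST(U') = {λ, b, y, z}  (via S' x, U)
FIRST(Q) = {λ, b, c, y, z}  (via U' c)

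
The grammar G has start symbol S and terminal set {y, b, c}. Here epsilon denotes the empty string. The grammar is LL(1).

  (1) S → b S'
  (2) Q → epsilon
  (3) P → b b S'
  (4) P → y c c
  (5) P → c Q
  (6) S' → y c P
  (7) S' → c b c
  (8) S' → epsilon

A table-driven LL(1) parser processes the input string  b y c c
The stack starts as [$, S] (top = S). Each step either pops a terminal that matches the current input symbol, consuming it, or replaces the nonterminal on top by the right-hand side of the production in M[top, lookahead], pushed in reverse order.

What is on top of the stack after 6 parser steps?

c

     Stack    Input      Action
  1  $ S      b y c c $  expand S → b S'
  2  $ S' b   b y c c $  match b
  3  $ S'     y c c $    expand S' → y c P
  4  $ P c y  y c c $    match y
  5  $ P c    c c $      match c
  6  $ P      c $        expand P → c Q
Stack after step 6: $ Q c (top = c).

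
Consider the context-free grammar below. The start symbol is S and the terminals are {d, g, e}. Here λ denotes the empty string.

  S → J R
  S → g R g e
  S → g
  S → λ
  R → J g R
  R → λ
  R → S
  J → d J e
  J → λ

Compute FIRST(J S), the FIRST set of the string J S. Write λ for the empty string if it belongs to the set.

{λ, d, g}

FIRST(J) = {λ, d}
FIRST(S) = {λ, d, g}  (via J R)
FIRST(R) = {λ, d, g}  (via J g R, S)
FIRST(J S): take FIRST of each symbol in turn, carrying on past any symbol whose FIRST contains λ; result {λ, d, g}.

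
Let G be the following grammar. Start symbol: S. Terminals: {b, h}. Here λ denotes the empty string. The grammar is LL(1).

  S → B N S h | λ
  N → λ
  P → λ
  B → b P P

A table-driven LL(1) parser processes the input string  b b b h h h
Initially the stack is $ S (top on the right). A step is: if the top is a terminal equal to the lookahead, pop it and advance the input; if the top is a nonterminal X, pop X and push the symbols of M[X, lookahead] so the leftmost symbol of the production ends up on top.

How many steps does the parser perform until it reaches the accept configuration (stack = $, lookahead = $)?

      Stack              Input          Action
   1  $ S                b b b h h h $  expand S → B N S h
   2  $ h S N B          b b b h h h $  expand B → b P P
   3  $ h S N P P b      b b b h h h $  match b
   4  $ h S N P P        b b h h h $    expand P → λ
   5  $ h S N P          b b h h h $    expand P → λ
   6  $ h S N            b b h h h $    expand N → λ
   7  $ h S              b b h h h $    expand S → B N S h
   8  $ h h S N B        b b h h h $    expand B → b P P
   9  $ h h S N P P b    b b h h h $    match b
  10  $ h h S N P P      b h h h $      expand P → λ
  11  $ h h S N P        b h h h $      expand P → λ
  12  $ h h S N          b h h h $      expand N → λ
  13  $ h h S            b h h h $      expand S → B N S h
  14  $ h h h S N B      b h h h $      expand B → b P P
  15  $ h h h S N P P b  b h h h $      match b
  16  $ h h h S N P P    h h h $        expand P → λ
  17  $ h h h S N P      h h h $        expand P → λ
  18  $ h h h S N        h h h $        expand N → λ
  19  $ h h h S          h h h $        expand S → λ
  20  $ h h h            h h h $        match h
  21  $ h h              h h $          match h
  22  $ h                h $            match h
Accept reached after 22 steps.

22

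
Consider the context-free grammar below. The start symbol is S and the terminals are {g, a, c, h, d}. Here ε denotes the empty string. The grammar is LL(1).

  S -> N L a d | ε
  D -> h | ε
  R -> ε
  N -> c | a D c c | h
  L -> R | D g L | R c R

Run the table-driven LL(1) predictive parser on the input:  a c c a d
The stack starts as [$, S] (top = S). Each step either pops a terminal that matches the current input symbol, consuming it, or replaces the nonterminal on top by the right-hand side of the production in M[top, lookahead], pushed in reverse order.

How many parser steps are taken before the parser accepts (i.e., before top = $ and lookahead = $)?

      Stack            Input        Action
   1  $ S              a c c a d $  expand S -> N L a d
   2  $ d a L N        a c c a d $  expand N -> a D c c
   3  $ d a L c c D a  a c c a d $  match a
   4  $ d a L c c D    c c a d $    expand D -> ε
   5  $ d a L c c      c c a d $    match c
   6  $ d a L c        c a d $      match c
   7  $ d a L          a d $        expand L -> R
   8  $ d a R          a d $        expand R -> ε
   9  $ d a            a d $        match a
  10  $ d              d $          match d
Accept reached after 10 steps.

10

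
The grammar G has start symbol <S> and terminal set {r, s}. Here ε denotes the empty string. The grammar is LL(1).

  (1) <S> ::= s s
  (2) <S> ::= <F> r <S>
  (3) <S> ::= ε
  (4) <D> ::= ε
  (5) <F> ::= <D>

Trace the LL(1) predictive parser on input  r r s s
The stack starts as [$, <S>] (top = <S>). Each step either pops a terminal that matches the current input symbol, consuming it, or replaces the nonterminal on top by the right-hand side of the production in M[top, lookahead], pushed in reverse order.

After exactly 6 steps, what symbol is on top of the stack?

<D>

step 1: stack=$ <S>  input=r r s s $  — expand <S> ::= <F> r <S>
step 2: stack=$ <S> r <F>  input=r r s s $  — expand <F> ::= <D>
step 3: stack=$ <S> r <D>  input=r r s s $  — expand <D> ::= ε
step 4: stack=$ <S> r  input=r r s s $  — match r
step 5: stack=$ <S>  input=r s s $  — expand <S> ::= <F> r <S>
step 6: stack=$ <S> r <F>  input=r s s $  — expand <F> ::= <D>
Stack after step 6: $ <S> r <D> (top = <D>).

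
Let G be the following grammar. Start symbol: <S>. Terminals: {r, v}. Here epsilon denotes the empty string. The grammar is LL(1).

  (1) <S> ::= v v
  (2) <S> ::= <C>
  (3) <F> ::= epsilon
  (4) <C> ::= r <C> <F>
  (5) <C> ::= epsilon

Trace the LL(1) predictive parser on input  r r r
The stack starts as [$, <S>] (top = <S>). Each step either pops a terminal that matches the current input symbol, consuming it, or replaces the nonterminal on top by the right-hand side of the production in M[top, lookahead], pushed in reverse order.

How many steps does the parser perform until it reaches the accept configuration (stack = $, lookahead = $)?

step 1: stack=$ <S>  input=r r r $  — expand <S> ::= <C>
step 2: stack=$ <C>  input=r r r $  — expand <C> ::= r <C> <F>
step 3: stack=$ <F> <C> r  input=r r r $  — match r
step 4: stack=$ <F> <C>  input=r r $  — expand <C> ::= r <C> <F>
step 5: stack=$ <F> <F> <C> r  input=r r $  — match r
step 6: stack=$ <F> <F> <C>  input=r $  — expand <C> ::= r <C> <F>
step 7: stack=$ <F> <F> <F> <C> r  input=r $  — match r
step 8: stack=$ <F> <F> <F> <C>  input=$  — expand <C> ::= epsilon
step 9: stack=$ <F> <F> <F>  input=$  — expand <F> ::= epsilon
step 10: stack=$ <F> <F>  input=$  — expand <F> ::= epsilon
step 11: stack=$ <F>  input=$  — expand <F> ::= epsilon
Accept reached after 11 steps.

11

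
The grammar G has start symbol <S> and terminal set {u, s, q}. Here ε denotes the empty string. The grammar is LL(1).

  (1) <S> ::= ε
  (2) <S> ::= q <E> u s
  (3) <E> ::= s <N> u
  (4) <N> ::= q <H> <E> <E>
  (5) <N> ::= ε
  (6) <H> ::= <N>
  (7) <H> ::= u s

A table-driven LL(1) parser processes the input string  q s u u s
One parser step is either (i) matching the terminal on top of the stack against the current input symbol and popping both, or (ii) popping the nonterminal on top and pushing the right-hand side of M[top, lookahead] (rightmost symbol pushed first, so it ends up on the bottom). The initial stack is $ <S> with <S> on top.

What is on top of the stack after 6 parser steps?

u

     Stack          Input        Action
  1  $ <S>          q s u u s $  expand <S> ::= q <E> u s
  2  $ s u <E> q    q s u u s $  match q
  3  $ s u <E>      s u u s $    expand <E> ::= s <N> u
  4  $ s u u <N> s  s u u s $    match s
  5  $ s u u <N>    u u s $      expand <N> ::= ε
  6  $ s u u        u u s $      match u
Stack after step 6: $ s u (top = u).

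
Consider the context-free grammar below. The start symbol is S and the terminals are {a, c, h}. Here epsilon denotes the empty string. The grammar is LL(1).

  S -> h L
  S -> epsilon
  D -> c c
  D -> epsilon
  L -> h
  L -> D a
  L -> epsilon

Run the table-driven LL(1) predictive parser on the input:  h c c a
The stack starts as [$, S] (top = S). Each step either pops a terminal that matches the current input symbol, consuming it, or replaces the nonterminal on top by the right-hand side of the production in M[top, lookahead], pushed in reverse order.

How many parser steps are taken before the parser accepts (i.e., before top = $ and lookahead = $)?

7

     Stack    Input      Action
  1  $ S      h c c a $  expand S -> h L
  2  $ L h    h c c a $  match h
  3  $ L      c c a $    expand L -> D a
  4  $ a D    c c a $    expand D -> c c
  5  $ a c c  c c a $    match c
  6  $ a c    c a $      match c
  7  $ a      a $        match a
Accept reached after 7 steps.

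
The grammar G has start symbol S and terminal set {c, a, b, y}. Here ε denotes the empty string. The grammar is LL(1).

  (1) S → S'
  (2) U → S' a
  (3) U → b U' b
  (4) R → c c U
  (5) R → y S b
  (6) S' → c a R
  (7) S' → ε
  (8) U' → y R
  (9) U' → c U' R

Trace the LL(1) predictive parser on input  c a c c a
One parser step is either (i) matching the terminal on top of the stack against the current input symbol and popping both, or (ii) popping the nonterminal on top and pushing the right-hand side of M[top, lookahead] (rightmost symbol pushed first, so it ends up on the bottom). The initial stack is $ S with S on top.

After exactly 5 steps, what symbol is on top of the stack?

c

step 1: stack=$ S  input=c a c c a $  — expand S → S'
step 2: stack=$ S'  input=c a c c a $  — expand S' → c a R
step 3: stack=$ R a c  input=c a c c a $  — match c
step 4: stack=$ R a  input=a c c a $  — match a
step 5: stack=$ R  input=c c a $  — expand R → c c U
Stack after step 5: $ U c c (top = c).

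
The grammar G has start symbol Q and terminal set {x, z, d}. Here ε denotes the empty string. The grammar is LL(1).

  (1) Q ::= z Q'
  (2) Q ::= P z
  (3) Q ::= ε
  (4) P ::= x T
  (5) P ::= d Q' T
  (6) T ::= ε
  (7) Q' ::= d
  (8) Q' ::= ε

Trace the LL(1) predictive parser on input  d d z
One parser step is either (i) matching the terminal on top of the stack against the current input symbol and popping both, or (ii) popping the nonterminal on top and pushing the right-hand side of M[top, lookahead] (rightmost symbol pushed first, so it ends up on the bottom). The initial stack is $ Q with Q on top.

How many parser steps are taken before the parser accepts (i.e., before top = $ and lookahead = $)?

7

step 1: stack=$ Q  input=d d z $  — expand Q ::= P z
step 2: stack=$ z P  input=d d z $  — expand P ::= d Q' T
step 3: stack=$ z T Q' d  input=d d z $  — match d
step 4: stack=$ z T Q'  input=d z $  — expand Q' ::= d
step 5: stack=$ z T d  input=d z $  — match d
step 6: stack=$ z T  input=z $  — expand T ::= ε
step 7: stack=$ z  input=z $  — match z
Accept reached after 7 steps.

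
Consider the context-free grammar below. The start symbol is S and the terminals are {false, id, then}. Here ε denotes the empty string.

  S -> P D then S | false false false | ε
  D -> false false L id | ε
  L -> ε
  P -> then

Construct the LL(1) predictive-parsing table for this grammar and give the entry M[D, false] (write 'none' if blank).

D -> false false L id

FIRST(D): from D->false false L id we get {false}; from D->ε we get {ε}. So FIRST(D) = {ε, false}.
FIRST(L): from L->ε we get {ε}. So FIRST(L) = {ε}.
FIRST(P): from P->then we get {then}. So FIRST(P) = {then}.
FIRST(S): from S->P D then S we get {then}; from S->false false false we get {false}; from S->ε we get {ε}. So FIRST(S) = {ε, false, then}.
FOLLOW(S) includes $ since S is the start symbol.
FOLLOW(D): in S->P D then S, D is followed by then S with FIRST {then}. Thus FOLLOW(D) = {then}.
For D -> false false L id: FIRST(false false L id) = {false}, so it goes in M[D, t] for t ∈ {false}.
For D -> ε: FIRST(ε) = {ε}, so it goes in M[D, t] for t ∈ {}; since ε ∈ FIRST, also for every t ∈ FOLLOW(D) = {then}.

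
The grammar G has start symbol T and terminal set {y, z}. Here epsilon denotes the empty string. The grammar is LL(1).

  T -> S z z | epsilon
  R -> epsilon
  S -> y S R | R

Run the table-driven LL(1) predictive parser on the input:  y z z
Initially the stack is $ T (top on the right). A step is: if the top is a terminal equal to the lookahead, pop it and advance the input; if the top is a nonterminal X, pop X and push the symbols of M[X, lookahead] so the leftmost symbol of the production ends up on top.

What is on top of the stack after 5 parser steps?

R

step 1: stack=$ T  input=y z z $  — expand T -> S z z
step 2: stack=$ z z S  input=y z z $  — expand S -> y S R
step 3: stack=$ z z R S y  input=y z z $  — match y
step 4: stack=$ z z R S  input=z z $  — expand S -> R
step 5: stack=$ z z R R  input=z z $  — expand R -> epsilon
Stack after step 5: $ z z R (top = R).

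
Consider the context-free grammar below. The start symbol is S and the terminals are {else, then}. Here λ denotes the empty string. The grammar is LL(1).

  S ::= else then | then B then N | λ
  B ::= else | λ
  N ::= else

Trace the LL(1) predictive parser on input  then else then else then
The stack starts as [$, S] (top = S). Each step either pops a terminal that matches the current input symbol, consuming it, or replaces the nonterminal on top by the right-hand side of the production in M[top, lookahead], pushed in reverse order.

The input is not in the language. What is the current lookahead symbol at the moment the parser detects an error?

step 1: stack=$ S  input=then else then else then $  — expand S ::= then B then N
step 2: stack=$ N then B then  input=then else then else then $  — match then
step 3: stack=$ N then B  input=else then else then $  — expand B ::= else
step 4: stack=$ N then else  input=else then else then $  — match else
step 5: stack=$ N then  input=then else then $  — match then
step 6: stack=$ N  input=else then $  — expand N ::= else
step 7: stack=$ else  input=else then $  — match else
step 8: stack=$  input=then $  — error: stack empty but input remains

then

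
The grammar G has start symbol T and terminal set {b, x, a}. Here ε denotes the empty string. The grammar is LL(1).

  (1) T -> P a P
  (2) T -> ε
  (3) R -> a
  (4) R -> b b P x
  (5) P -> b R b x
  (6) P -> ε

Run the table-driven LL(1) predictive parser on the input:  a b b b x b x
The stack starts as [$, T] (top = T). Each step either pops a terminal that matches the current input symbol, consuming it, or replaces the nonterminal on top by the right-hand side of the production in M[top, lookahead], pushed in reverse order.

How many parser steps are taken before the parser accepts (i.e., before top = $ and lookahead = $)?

12

      Stack          Input            Action
   1  $ T            a b b b x b x $  expand T -> P a P
   2  $ P a P        a b b b x b x $  expand P -> ε
   3  $ P a          a b b b x b x $  match a
   4  $ P            b b b x b x $    expand P -> b R b x
   5  $ x b R b      b b b x b x $    match b
   6  $ x b R        b b x b x $      expand R -> b b P x
   7  $ x b x P b b  b b x b x $      match b
   8  $ x b x P b    b x b x $        match b
   9  $ x b x P      x b x $          expand P -> ε
  10  $ x b x        x b x $          match x
  11  $ x b          b x $            match b
  12  $ x            x $              match x
Accept reached after 12 steps.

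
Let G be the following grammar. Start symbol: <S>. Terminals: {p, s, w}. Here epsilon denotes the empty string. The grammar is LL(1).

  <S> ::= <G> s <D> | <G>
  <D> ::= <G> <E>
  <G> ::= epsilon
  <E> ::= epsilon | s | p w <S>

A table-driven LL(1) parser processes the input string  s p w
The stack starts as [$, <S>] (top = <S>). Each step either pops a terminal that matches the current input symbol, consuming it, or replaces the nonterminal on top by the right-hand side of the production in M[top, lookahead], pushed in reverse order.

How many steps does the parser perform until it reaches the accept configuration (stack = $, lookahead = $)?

10

      Stack        Input    Action
   1  $ <S>        s p w $  expand <S> ::= <G> s <D>
   2  $ <D> s <G>  s p w $  expand <G> ::= epsilon
   3  $ <D> s      s p w $  match s
   4  $ <D>        p w $    expand <D> ::= <G> <E>
   5  $ <E> <G>    p w $    expand <G> ::= epsilon
   6  $ <E>        p w $    expand <E> ::= p w <S>
   7  $ <S> w p    p w $    match p
   8  $ <S> w      w $      match w
   9  $ <S>        $        expand <S> ::= <G>
  10  $ <G>        $        expand <G> ::= epsilon
Accept reached after 10 steps.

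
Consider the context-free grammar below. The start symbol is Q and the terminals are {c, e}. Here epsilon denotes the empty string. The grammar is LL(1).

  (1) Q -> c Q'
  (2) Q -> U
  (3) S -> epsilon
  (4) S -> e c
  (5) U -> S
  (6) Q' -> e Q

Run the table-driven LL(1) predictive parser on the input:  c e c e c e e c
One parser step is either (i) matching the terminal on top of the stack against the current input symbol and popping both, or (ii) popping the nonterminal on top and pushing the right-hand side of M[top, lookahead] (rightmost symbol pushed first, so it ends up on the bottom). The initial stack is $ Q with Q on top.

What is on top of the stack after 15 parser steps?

step 1: stack=$ Q  input=c e c e c e e c $  — expand Q -> c Q'
step 2: stack=$ Q' c  input=c e c e c e e c $  — match c
step 3: stack=$ Q'  input=e c e c e e c $  — expand Q' -> e Q
step 4: stack=$ Q e  input=e c e c e e c $  — match e
step 5: stack=$ Q  input=c e c e e c $  — expand Q -> c Q'
step 6: stack=$ Q' c  input=c e c e e c $  — match c
step 7: stack=$ Q'  input=e c e e c $  — expand Q' -> e Q
step 8: stack=$ Q e  input=e c e e c $  — match e
step 9: stack=$ Q  input=c e e c $  — expand Q -> c Q'
step 10: stack=$ Q' c  input=c e e c $  — match c
step 11: stack=$ Q'  input=e e c $  — expand Q' -> e Q
step 12: stack=$ Q e  input=e e c $  — match e
step 13: stack=$ Q  input=e c $  — expand Q -> U
step 14: stack=$ U  input=e c $  — expand U -> S
step 15: stack=$ S  input=e c $  — expand S -> e c
Stack after step 15: $ c e (top = e).

e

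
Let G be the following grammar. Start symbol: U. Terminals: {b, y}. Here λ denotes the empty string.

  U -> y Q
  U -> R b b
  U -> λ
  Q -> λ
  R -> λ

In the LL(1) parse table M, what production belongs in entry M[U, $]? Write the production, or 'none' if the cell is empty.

U -> λ

FIRST(Q): from Q->λ we get {λ}. So FIRST(Q) = {λ}.
FIRST(R): from R->λ we get {λ}. So FIRST(R) = {λ}.
FIRST(U): from U->y Q we get {y}; from U->R b b we get {b}; from U->λ we get {λ}. So FIRST(U) = {λ, b, y}.
FOLLOW(U) includes $ since U is the start symbol.
FOLLOW(U): U appears on no right-hand side. Thus FOLLOW(U) = {$}.
For U -> y Q: FIRST(y Q) = {y}, so it goes in M[U, t] for t ∈ {y}.
For U -> R b b: FIRST(R b b) = {b}, so it goes in M[U, t] for t ∈ {b}.
For U -> λ: FIRST(λ) = {λ}, so it goes in M[U, t] for t ∈ {}; since λ ∈ FIRST, also for every t ∈ FOLLOW(U) = {$}.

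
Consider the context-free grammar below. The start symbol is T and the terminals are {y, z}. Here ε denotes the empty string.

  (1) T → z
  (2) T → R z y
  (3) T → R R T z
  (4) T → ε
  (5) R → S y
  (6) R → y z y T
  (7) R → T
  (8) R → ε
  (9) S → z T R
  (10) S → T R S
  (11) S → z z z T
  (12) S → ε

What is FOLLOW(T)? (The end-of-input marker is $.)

{$, y, z}

FIRST(T): from T→z we get {z}; from T→R z y we get {y, z}; from T→R R T z we get {y, z}; from T→ε we get {ε}. So FIRST(T) = {ε, y, z}.
FIRST(R): from R→S y we get {y, z}; from R→y z y T we get {y}; from R→T we get {ε, y, z}; from R→ε we get {ε}. So FIRST(R) = {ε, y, z}.
FIRST(S): from S→z T R we get {z}; from S→T R S we get {ε, y, z}; from S→z z z T we get {z}; from S→ε we get {ε}. So FIRST(S) = {ε, y, z}.
FOLLOW(T) includes $ since T is the start symbol.
FOLLOW(S): in R→S y, S is followed by y with FIRST {y}; in S→T R S, the suffix after S is empty (adds nothing new). Thus FOLLOW(S) = {y}.
FOLLOW(R): in T→R z y, R is followed by z y with FIRST {z}; in T→R R T z (occurrence 1), R is followed by R T z with FIRST {y, z}; in T→R R T z (occurrence 2), R is followed by T z with FIRST {y, z}; in S→z T R, the suffix after R is empty, so FOLLOW(R) ⊇ FOLLOW(S) = {y}; in S→T R S, R is followed by S with FIRST {ε, y, z}; in S→T R S, the suffix after R is nullable, so FOLLOW(R) ⊇ FOLLOW(S) = {y}. Thus FOLLOW(R) = {y, z}.
FOLLOW(T): in T→R R T z, T is followed by z with FIRST {z}; in R→y z y T, the suffix after T is empty, so FOLLOW(T) ⊇ FOLLOW(R) = {y, z}; in R→T, the suffix after T is empty, so FOLLOW(T) ⊇ FOLLOW(R) = {y, z}; in S→z T R, T is followed by R with FIRST {ε, y, z}; in S→z T R, the suffix after T is nullable, so FOLLOW(T) ⊇ FOLLOW(S) = {y}; in S→T R S, T is followed by R S with FIRST {ε, y, z}; in S→T R S, the suffix after T is nullable, so FOLLOW(T) ⊇ FOLLOW(S) = {y}; in S→z z z T, the suffix after T is empty, so FOLLOW(T) ⊇ FOLLOW(S) = {y}. Thus FOLLOW(T) = {$, y, z}.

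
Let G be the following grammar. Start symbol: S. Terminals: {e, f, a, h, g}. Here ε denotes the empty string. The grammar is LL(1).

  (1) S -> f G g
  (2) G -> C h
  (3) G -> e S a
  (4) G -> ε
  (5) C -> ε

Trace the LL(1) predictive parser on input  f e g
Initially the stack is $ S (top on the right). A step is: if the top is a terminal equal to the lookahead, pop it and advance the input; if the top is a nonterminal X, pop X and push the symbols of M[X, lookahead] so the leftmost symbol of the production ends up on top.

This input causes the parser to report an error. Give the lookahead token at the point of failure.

g

     Stack      Input    Action
  1  $ S        f e g $  expand S -> f G g
  2  $ g G f    f e g $  match f
  3  $ g G      e g $    expand G -> e S a
  4  $ g a S e  e g $    match e
  5  $ g a S    g $      error: M[S, g] is empty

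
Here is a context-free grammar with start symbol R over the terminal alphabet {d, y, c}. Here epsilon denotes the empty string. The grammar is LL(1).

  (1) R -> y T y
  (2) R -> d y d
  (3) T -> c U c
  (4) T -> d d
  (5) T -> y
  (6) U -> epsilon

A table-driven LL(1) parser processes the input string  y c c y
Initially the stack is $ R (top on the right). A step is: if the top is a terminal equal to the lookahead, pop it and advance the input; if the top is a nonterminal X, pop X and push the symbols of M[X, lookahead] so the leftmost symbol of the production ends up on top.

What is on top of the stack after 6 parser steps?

step 1: stack=$ R  input=y c c y $  — expand R -> y T y
step 2: stack=$ y T y  input=y c c y $  — match y
step 3: stack=$ y T  input=c c y $  — expand T -> c U c
step 4: stack=$ y c U c  input=c c y $  — match c
step 5: stack=$ y c U  input=c y $  — expand U -> epsilon
step 6: stack=$ y c  input=c y $  — match c
Stack after step 6: $ y (top = y).

y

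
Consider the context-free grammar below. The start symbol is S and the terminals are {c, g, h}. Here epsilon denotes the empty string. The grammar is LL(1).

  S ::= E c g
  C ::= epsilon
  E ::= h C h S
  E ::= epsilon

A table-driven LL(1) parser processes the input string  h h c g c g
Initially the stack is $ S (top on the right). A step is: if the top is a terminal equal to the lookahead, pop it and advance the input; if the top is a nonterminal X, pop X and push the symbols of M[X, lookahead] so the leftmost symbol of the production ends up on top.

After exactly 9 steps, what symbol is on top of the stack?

c

     Stack          Input          Action
  1  $ S            h h c g c g $  expand S ::= E c g
  2  $ g c E        h h c g c g $  expand E ::= h C h S
  3  $ g c S h C h  h h c g c g $  match h
  4  $ g c S h C    h c g c g $    expand C ::= epsilon
  5  $ g c S h      h c g c g $    match h
  6  $ g c S        c g c g $      expand S ::= E c g
  7  $ g c g c E    c g c g $      expand E ::= epsilon
  8  $ g c g c      c g c g $      match c
  9  $ g c g        g c g $        match g
Stack after step 9: $ g c (top = c).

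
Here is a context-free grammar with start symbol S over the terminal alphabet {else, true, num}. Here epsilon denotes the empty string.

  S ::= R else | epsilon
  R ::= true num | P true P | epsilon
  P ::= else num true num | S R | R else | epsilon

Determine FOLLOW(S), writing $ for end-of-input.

FIRST(S) = {epsilon, else, true}  (via R else)
FIRST(R) = {epsilon, else, true}  (via P true P)
FIRST(P) = {epsilon, else, true}  (via S R, R else)
FOLLOW(S) includes $ since S is the start symbol.
FOLLOW(S): in P::=S R, S is followed by R with FIRST {epsilon, else, true}; in P::=S R, the suffix after S is nullable, so FOLLOW(S) ⊇ FOLLOW(P) = {else, true}. Thus FOLLOW(S) = {$, else, true}.
FOLLOW(R): in S::=R else, R is followed by else with FIRST {else}; in P::=S R, the suffix after R is empty, so FOLLOW(R) ⊇ FOLLOW(P) = {else, true}; in P::=R else, R is followed by else with FIRST {else}. Thus FOLLOW(R) = {else, true}.
FOLLOW(P): in R::=P true P (occurrence 1), P is followed by true P with FIRST {true}; in R::=P true P (occurrence 2), the suffix after P is empty, so FOLLOW(P) ⊇ FOLLOW(R) = {else, true}. Thus FOLLOW(P) = {else, true}.

{$, else, true}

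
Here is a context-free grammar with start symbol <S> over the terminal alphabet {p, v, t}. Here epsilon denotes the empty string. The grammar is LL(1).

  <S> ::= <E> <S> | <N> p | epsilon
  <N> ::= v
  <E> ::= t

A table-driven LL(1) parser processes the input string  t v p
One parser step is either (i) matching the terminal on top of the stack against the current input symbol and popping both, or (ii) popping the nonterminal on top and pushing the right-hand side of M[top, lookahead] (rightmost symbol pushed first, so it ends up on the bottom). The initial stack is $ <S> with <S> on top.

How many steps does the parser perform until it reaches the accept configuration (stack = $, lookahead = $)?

step 1: stack=$ <S>  input=t v p $  — expand <S> ::= <E> <S>
step 2: stack=$ <S> <E>  input=t v p $  — expand <E> ::= t
step 3: stack=$ <S> t  input=t v p $  — match t
step 4: stack=$ <S>  input=v p $  — expand <S> ::= <N> p
step 5: stack=$ p <N>  input=v p $  — expand <N> ::= v
step 6: stack=$ p v  input=v p $  — match v
step 7: stack=$ p  input=p $  — match p
Accept reached after 7 steps.

7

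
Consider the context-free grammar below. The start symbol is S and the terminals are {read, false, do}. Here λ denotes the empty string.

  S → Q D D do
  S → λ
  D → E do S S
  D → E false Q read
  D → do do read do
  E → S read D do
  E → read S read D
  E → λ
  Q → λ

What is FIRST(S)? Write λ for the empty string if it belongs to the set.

FIRST(Q) = {λ}
FIRST(S) = {λ, do, false, read}  (via Q D D do)
FIRST(E) = {λ, do, false, read}  (via S read D do)
FIRST(D) = {do, false, read}  (via E do S S, E false Q read)

{λ, do, false, read}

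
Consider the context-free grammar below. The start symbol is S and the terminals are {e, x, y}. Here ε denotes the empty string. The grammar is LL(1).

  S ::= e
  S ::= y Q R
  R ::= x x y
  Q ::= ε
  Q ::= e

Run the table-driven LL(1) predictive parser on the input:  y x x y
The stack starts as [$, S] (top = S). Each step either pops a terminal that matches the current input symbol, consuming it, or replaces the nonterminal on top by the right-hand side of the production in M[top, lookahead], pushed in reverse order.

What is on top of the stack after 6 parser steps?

y

step 1: stack=$ S  input=y x x y $  — expand S ::= y Q R
step 2: stack=$ R Q y  input=y x x y $  — match y
step 3: stack=$ R Q  input=x x y $  — expand Q ::= ε
step 4: stack=$ R  input=x x y $  — expand R ::= x x y
step 5: stack=$ y x x  input=x x y $  — match x
step 6: stack=$ y x  input=x y $  — match x
Stack after step 6: $ y (top = y).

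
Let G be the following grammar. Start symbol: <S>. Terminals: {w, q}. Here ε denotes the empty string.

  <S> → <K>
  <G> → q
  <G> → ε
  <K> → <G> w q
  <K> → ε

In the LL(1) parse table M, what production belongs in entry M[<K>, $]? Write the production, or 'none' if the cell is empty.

<K> → ε

FIRST(<G>): from <G>→q we get {q}; from <G>→ε we get {ε}. So FIRST(<G>) = {ε, q}.
FIRST(<K>): from <K>→<G> w q we get {q, w}; from <K>→ε we get {ε}. So FIRST(<K>) = {ε, q, w}.
FIRST(<S>): from <S>→<K> we get {ε, q, w}. So FIRST(<S>) = {ε, q, w}.
FOLLOW(<S>) includes $ since <S> is the start symbol.
FOLLOW(<S>): <S> appears on no right-hand side. Thus FOLLOW(<S>) = {$}.
FOLLOW(<K>): in <S>→<K>, the suffix after <K> is empty, so FOLLOW(<K>) ⊇ FOLLOW(<S>) = {$}. Thus FOLLOW(<K>) = {$}.
For <K> → <G> w q: FIRST(<G> w q) = {q, w}, so it goes in M[<K>, t] for t ∈ {q, w}.
For <K> → ε: FIRST(ε) = {ε}, so it goes in M[<K>, t] for t ∈ {}; since ε ∈ FIRST, also for every t ∈ FOLLOW(<K>) = {$}.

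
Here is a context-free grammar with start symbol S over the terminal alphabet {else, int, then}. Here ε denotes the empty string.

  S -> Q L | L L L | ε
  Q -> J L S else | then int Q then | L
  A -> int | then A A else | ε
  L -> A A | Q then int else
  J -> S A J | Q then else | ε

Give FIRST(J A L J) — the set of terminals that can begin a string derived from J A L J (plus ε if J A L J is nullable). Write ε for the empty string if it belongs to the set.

FIRST(A) = {ε, int, then}
FIRST(S) = {ε, else, int, then}  (via Q L, L L L)
FIRST(Q) = {ε, else, int, then}  (via J L S else, L)
FIRST(L) = {ε, else, int, then}  (via A A, Q then int else)
FIRST(J) = {ε, else, int, then}  (via S A J, Q then else)
FIRST(J A L J): take FIRST of each symbol in turn, carrying on past any symbol whose FIRST contains ε; result {ε, else, int, then}.

{ε, else, int, then}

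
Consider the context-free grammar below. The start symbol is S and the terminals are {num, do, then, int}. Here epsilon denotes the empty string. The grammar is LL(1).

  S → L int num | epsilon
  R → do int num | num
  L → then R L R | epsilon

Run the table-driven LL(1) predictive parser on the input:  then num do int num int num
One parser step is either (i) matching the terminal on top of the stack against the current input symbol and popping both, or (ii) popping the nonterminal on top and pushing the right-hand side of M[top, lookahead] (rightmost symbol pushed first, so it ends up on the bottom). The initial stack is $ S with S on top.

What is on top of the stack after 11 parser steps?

num

      Stack                 Input                          Action
   1  $ S                   then num do int num int num $  expand S → L int num
   2  $ num int L           then num do int num int num $  expand L → then R L R
   3  $ num int R L R then  then num do int num int num $  match then
   4  $ num int R L R       num do int num int num $       expand R → num
   5  $ num int R L num     num do int num int num $       match num
   6  $ num int R L         do int num int num $           expand L → epsilon
   7  $ num int R           do int num int num $           expand R → do int num
   8  $ num int num int do  do int num int num $           match do
   9  $ num int num int     int num int num $              match int
  10  $ num int num         num int num $                  match num
  11  $ num int             int num $                      match int
Stack after step 11: $ num (top = num).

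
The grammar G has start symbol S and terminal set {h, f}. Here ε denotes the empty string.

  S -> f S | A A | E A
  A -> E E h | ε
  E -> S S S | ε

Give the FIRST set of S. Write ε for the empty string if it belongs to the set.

FIRST(S): from S->f S we get {f}; from S->A A we get {ε, f, h}; from S->E A we get {ε, f, h}. So FIRST(S) = {ε, f, h}.
FIRST(E): from E->S S S we get {ε, f, h}; from E->ε we get {ε}. So FIRST(E) = {ε, f, h}.
FIRST(A): from A->E E h we get {f, h}; from A->ε we get {ε}. So FIRST(A) = {ε, f, h}.

{ε, f, h}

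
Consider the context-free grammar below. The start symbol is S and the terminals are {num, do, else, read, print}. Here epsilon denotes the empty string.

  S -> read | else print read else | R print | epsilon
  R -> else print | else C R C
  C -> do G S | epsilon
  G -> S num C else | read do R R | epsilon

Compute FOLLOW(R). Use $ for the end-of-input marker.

FIRST(R) = {else}
FIRST(C) = {epsilon, do}
FIRST(S) = {epsilon, else, read}  (via R print)
FIRST(G) = {epsilon, else, num, read}  (via S num C else)
FOLLOW(S) includes $ since S is the start symbol.
FOLLOW(S): in C->do G S, the suffix after S is empty, so FOLLOW(S) ⊇ FOLLOW(C) = {do, else, print, read}; in G->S num C else, S is followed by num C else with FIRST {num}. Thus FOLLOW(S) = {$, do, else, num, print, read}.
FOLLOW(R): in S->R print, R is followed by print with FIRST {print}; in R->else C R C, R is followed by C with FIRST {epsilon, do}; in R->else C R C, the suffix after R is nullable (adds nothing new); in G->read do R R (occurrence 1), R is followed by R with FIRST {else}; in G->read do R R (occurrence 2), the suffix after R is empty, so FOLLOW(R) ⊇ FOLLOW(G) = {do, else, print, read}. Thus FOLLOW(R) = {do, else, print, read}.
FOLLOW(C): in R->else C R C (occurrence 1), C is followed by R C with FIRST {else}; in R->else C R C (occurrence 2), the suffix after C is empty, so FOLLOW(C) ⊇ FOLLOW(R) = {do, else, print, read}; in G->S num C else, C is followed by else with FIRST {else}. Thus FOLLOW(C) = {do, else, print, read}.
FOLLOW(G): in C->do G S, G is followed by S with FIRST {epsilon, else, read}; in C->do G S, the suffix after G is nullable, so FOLLOW(G) ⊇ FOLLOW(C) = {do, else, print, read}. Thus FOLLOW(G) = {do, else, print, read}.

{do, else, print, read}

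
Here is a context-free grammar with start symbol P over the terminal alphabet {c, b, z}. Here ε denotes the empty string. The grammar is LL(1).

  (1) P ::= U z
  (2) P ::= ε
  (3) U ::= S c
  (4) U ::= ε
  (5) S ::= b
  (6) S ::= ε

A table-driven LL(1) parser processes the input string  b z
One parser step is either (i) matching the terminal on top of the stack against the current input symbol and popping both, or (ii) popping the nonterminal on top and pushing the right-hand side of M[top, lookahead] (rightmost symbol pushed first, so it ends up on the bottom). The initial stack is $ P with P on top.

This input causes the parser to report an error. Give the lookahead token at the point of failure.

     Stack    Input  Action
  1  $ P      b z $  expand P ::= U z
  2  $ z U    b z $  expand U ::= S c
  3  $ z c S  b z $  expand S ::= b
  4  $ z c b  b z $  match b
  5  $ z c    z $    error: top is terminal c but lookahead is z

z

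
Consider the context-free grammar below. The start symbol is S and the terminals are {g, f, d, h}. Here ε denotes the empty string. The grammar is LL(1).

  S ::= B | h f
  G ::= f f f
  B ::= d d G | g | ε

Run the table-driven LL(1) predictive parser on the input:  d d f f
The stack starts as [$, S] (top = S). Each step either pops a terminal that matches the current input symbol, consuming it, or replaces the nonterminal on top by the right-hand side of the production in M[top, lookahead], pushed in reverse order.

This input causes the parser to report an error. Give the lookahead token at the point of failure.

$

     Stack    Input      Action
  1  $ S      d d f f $  expand S ::= B
  2  $ B      d d f f $  expand B ::= d d G
  3  $ G d d  d d f f $  match d
  4  $ G d    d f f $    match d
  5  $ G      f f $      expand G ::= f f f
  6  $ f f f  f f $      match f
  7  $ f f    f $        match f
  8  $ f      $          error: top is terminal f but lookahead is $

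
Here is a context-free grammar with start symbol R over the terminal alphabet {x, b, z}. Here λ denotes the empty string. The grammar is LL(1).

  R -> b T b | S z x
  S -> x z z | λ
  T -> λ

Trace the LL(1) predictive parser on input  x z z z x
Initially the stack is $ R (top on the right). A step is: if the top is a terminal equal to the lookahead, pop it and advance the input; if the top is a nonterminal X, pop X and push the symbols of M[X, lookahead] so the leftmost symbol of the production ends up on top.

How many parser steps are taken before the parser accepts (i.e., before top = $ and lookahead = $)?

7

step 1: stack=$ R  input=x z z z x $  — expand R -> S z x
step 2: stack=$ x z S  input=x z z z x $  — expand S -> x z z
step 3: stack=$ x z z z x  input=x z z z x $  — match x
step 4: stack=$ x z z z  input=z z z x $  — match z
step 5: stack=$ x z z  input=z z x $  — match z
step 6: stack=$ x z  input=z x $  — match z
step 7: stack=$ x  input=x $  — match x
Accept reached after 7 steps.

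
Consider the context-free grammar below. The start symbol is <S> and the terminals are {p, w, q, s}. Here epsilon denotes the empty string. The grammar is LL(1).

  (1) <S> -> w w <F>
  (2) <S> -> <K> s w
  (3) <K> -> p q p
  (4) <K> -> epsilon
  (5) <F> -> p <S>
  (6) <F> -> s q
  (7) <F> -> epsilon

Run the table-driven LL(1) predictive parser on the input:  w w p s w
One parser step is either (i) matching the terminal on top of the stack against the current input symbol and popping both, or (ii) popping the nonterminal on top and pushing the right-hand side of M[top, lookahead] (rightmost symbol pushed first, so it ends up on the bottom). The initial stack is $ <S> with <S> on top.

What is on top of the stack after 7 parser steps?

step 1: stack=$ <S>  input=w w p s w $  — expand <S> -> w w <F>
step 2: stack=$ <F> w w  input=w w p s w $  — match w
step 3: stack=$ <F> w  input=w p s w $  — match w
step 4: stack=$ <F>  input=p s w $  — expand <F> -> p <S>
step 5: stack=$ <S> p  input=p s w $  — match p
step 6: stack=$ <S>  input=s w $  — expand <S> -> <K> s w
step 7: stack=$ w s <K>  input=s w $  — expand <K> -> epsilon
Stack after step 7: $ w s (top = s).

s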